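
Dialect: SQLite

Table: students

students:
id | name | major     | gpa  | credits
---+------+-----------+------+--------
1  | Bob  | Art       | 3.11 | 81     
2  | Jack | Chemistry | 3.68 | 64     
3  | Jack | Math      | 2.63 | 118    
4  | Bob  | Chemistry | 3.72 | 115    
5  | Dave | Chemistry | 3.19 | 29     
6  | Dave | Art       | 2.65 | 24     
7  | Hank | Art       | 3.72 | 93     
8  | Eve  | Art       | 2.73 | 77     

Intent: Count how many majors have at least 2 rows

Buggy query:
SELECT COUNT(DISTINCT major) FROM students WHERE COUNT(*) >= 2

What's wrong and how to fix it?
Bug: WHERE filters individual rows, not groups, so a group-level COUNT is invalid there

Fix: Group first with HAVING COUNT(*) >= 2, then COUNT the resulting groups

Corrected query:
SELECT COUNT(*) FROM (SELECT major FROM students GROUP BY major HAVING COUNT(*) >= 2)

Result:
COUNT(*)
--------
2       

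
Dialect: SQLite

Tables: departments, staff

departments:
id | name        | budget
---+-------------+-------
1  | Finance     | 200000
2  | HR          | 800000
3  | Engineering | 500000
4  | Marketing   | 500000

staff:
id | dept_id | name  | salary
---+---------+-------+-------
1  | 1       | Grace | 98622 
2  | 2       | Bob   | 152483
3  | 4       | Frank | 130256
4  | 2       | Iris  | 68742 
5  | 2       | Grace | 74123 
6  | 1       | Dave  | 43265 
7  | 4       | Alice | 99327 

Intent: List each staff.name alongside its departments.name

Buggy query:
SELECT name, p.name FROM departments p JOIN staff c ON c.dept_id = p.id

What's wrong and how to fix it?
Bug: 'name' exists in both joined tables, so the database can't tell which one is meant

Fix: Qualify the column with its table alias (c.name)

Corrected query:
SELECT c.name, p.name FROM departments p JOIN staff c ON c.dept_id = p.id

Result:
name  | name     
------+----------
Grace | Finance  
Bob   | HR       
Frank | Marketing
Iris  | HR       
Grace | HR       
Dave  | Finance  
Alice | Marketing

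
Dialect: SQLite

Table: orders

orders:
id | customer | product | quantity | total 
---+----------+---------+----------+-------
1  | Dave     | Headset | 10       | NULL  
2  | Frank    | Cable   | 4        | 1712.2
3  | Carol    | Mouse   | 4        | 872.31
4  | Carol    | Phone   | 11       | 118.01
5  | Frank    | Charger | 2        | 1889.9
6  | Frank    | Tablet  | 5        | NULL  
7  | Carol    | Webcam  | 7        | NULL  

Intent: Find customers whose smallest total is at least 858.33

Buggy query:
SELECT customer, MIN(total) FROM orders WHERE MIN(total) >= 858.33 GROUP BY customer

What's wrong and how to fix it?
Bug: Aggregates like MIN are computed per group after WHERE runs

Fix: Use HAVING for the per-group MIN condition

Corrected query:
SELECT customer, MIN(total) FROM orders GROUP BY customer HAVING MIN(total) >= 858.33

Result:
customer | MIN(total)
---------+-----------
Frank    | 1712.2    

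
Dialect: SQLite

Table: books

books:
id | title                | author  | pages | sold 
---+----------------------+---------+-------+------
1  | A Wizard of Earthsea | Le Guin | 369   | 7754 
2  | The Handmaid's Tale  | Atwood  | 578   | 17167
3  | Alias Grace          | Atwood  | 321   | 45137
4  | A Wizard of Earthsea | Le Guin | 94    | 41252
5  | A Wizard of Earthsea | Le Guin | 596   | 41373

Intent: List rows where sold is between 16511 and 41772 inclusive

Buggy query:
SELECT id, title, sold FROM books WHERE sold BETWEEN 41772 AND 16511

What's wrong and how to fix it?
Bug: BETWEEN expects the lower bound first; with 41772 AND 16511 the range is empty

Fix: Swap the bounds so the smaller value comes first

Corrected query:
SELECT id, title, sold FROM books WHERE sold BETWEEN 16511 AND 41772

Result:
id | title                | sold 
---+----------------------+------
2  | The Handmaid's Tale  | 17167
4  | A Wizard of Earthsea | 41252
5  | A Wizard of Earthsea | 41373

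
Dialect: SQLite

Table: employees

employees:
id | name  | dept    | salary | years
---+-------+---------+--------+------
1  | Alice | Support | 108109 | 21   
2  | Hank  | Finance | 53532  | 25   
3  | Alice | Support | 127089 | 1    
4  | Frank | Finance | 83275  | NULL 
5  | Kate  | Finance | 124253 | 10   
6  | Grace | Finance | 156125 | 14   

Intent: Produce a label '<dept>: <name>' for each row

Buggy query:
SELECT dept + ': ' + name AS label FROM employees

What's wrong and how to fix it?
Bug: SQLite uses || for string concatenation; + coerces text to numbers (yielding 0)

Fix: Replace + with || to concatenate text

Corrected query:
SELECT dept || ': ' || name AS label FROM employees

Result:
label         
--------------
Support: Alice
Finance: Hank 
Support: Alice
Finance: Frank
Finance: Kate 
Finance: Grace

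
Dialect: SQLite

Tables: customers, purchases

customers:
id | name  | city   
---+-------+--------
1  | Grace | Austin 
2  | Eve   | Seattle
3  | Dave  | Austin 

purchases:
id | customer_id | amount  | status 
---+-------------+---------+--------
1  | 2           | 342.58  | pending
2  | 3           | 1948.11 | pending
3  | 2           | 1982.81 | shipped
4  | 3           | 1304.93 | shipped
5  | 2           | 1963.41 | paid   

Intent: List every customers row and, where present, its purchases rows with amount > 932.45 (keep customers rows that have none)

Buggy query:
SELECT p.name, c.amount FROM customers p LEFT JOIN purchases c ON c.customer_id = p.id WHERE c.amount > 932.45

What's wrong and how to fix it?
Bug: A WHERE condition on the right-hand table after LEFT JOIN drops unmatched parents

Fix: Move the right-table condition into the ON clause so unmatched parents are kept

Corrected query:
SELECT p.name, c.amount FROM customers p LEFT JOIN purchases c ON c.customer_id = p.id AND c.amount > 932.45

Result:
name  | amount 
------+--------
Grace | NULL   
Eve   | 1963.41
Eve   | 1982.81
Dave  | 1304.93
Dave  | 1948.11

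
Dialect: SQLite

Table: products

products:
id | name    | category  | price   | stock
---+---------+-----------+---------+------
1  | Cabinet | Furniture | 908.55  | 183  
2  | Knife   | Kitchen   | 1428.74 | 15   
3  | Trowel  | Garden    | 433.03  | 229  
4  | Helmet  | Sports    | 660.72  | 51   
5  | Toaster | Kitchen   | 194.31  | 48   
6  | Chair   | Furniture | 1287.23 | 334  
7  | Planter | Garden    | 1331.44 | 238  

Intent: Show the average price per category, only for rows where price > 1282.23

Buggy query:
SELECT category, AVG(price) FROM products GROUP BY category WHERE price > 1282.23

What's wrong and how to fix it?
Bug: WHERE cannot follow GROUP BY

Fix: Move the WHERE clause before GROUP BY

Corrected query:
SELECT category, AVG(price) FROM products WHERE price > 1282.23 GROUP BY category

Result:
category  | AVG(price)
----------+-----------
Furniture | 1287.23   
Garden    | 1331.44   
Kitchen   | 1428.74   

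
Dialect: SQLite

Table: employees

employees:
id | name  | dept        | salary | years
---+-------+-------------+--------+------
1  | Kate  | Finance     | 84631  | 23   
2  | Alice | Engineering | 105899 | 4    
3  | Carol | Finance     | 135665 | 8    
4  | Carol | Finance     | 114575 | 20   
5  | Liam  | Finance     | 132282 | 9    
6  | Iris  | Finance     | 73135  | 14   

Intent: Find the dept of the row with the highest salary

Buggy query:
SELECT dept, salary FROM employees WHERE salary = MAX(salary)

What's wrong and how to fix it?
Bug: WHERE is evaluated per row; an aggregate over the whole table isn't defined there

Fix: Wrap MAX in a scalar subquery so WHERE compares against a single value

Corrected query:
SELECT dept, salary FROM employees WHERE salary = (SELECT MAX(salary) FROM employees)

Result:
dept    | salary
--------+-------
Finance | 135665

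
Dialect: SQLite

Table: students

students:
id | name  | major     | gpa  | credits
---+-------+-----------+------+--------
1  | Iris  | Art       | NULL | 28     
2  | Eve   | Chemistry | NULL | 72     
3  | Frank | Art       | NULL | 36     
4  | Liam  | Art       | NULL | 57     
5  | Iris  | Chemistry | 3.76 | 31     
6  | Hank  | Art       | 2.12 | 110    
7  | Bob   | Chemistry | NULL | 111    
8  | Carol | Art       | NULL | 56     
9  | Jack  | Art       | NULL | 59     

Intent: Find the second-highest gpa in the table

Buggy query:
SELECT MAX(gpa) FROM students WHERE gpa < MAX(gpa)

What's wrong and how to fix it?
Bug: The inner MAX is an aggregate inside WHERE, which is not allowed

Fix: Compute the overall MAX in a subquery, then take MAX of rows below it

Corrected query:
SELECT MAX(gpa) FROM students WHERE gpa < (SELECT MAX(gpa) FROM students)

Result:
MAX(gpa)
--------
2.12    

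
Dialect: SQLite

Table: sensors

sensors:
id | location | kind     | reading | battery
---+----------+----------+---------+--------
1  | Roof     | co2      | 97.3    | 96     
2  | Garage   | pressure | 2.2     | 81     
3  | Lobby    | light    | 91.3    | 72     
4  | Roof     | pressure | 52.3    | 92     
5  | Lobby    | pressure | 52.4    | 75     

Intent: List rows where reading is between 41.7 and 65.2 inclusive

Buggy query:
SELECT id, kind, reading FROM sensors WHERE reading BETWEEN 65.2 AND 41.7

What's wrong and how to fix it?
Bug: BETWEEN expects the lower bound first; with 65.2 AND 41.7 the range is empty

Fix: Swap the bounds so the smaller value comes first

Corrected query:
SELECT id, kind, reading FROM sensors WHERE reading BETWEEN 41.7 AND 65.2

Result:
id | kind     | reading
---+----------+--------
4  | pressure | 52.3   
5  | pressure | 52.4   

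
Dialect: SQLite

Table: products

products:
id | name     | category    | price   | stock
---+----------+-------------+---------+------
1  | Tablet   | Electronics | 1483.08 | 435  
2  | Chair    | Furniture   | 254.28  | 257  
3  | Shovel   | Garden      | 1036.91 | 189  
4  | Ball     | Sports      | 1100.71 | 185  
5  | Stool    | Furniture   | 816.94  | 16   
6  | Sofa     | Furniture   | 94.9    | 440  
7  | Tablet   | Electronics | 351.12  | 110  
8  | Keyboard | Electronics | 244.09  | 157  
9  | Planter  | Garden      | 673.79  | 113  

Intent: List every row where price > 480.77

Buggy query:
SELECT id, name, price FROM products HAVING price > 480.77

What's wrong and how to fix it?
Bug: HAVING filters the output of aggregation, but this query has no GROUP BY and no aggregate functions, so SQLite rejects it (HAVING clause on a non-aggregate query); the condition here is per row

Fix: Replace HAVING with WHERE since the condition applies to individual rows

Corrected query:
SELECT id, name, price FROM products WHERE price > 480.77

Result:
id | name    | price  
---+---------+--------
1  | Tablet  | 1483.08
3  | Shovel  | 1036.91
4  | Ball    | 1100.71
5  | Stool   | 816.94 
9  | Planter | 673.79 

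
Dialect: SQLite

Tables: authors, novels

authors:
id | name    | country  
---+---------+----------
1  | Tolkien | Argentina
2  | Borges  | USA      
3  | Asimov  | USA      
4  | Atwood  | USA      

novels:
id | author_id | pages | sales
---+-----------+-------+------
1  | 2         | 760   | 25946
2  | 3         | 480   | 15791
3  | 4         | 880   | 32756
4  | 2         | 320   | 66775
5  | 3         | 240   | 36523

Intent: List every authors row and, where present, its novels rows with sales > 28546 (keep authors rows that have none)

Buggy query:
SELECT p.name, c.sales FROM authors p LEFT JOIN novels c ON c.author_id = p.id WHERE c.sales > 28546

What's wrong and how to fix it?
Bug: A WHERE condition on the right-hand table after LEFT JOIN drops unmatched parents

Fix: Move the right-table condition into the ON clause so unmatched parents are kept

Corrected query:
SELECT p.name, c.sales FROM authors p LEFT JOIN novels c ON c.author_id = p.id AND c.sales > 28546

Result:
name    | sales
--------+------
Tolkien | NULL 
Borges  | 66775
Asimov  | 36523
Atwood  | 32756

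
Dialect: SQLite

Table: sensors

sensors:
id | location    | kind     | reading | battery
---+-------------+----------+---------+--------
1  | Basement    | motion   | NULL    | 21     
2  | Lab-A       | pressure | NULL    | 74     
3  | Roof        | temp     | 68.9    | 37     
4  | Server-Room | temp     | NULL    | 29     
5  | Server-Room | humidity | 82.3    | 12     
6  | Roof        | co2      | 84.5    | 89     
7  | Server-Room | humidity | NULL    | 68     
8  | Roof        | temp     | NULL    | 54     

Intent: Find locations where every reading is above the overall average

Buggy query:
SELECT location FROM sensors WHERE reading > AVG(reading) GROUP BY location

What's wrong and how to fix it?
Bug: AVG() is an aggregate; it can't sit directly in WHERE

Fix: Use a subquery for AVG and a HAVING MIN(...) filter so the condition holds for every row in the group

Corrected query:
SELECT location FROM sensors GROUP BY location HAVING MIN(reading) > (SELECT AVG(reading) FROM sensors)

Result:
location   
-----------
Server-Room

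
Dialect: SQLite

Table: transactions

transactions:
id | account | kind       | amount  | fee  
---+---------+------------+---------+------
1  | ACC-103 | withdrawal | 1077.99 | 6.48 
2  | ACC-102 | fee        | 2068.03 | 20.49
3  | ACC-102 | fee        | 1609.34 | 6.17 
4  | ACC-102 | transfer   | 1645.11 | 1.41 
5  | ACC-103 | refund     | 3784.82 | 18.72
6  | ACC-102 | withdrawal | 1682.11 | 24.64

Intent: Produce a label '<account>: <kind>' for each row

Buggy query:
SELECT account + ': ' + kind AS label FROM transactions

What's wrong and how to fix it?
Bug: '+' is numeric addition; on text columns SQLite converts them to 0 instead of concatenating

Fix: Use the || operator for string concatenation

Corrected query:
SELECT account || ': ' || kind AS label FROM transactions

Result:
label              
-------------------
ACC-103: withdrawal
ACC-102: fee       
ACC-102: fee       
ACC-102: transfer  
ACC-103: refund    
ACC-102: withdrawal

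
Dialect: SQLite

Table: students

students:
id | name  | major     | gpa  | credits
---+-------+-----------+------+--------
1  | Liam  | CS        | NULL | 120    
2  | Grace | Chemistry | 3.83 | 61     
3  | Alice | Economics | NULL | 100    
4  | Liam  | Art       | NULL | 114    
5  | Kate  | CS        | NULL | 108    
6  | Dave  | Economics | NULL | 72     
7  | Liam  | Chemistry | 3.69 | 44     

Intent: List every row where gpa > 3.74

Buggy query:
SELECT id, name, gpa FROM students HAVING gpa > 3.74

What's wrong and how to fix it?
Bug: This is a non-aggregate query (no GROUP BY, no aggregates), so in SQLite the HAVING clause is invalid here; a row-level condition belongs in WHERE

Fix: Replace HAVING with WHERE since the condition applies to individual rows

Corrected query:
SELECT id, name, gpa FROM students WHERE gpa > 3.74

Result:
id | name  | gpa 
---+-------+-----
2  | Grace | 3.83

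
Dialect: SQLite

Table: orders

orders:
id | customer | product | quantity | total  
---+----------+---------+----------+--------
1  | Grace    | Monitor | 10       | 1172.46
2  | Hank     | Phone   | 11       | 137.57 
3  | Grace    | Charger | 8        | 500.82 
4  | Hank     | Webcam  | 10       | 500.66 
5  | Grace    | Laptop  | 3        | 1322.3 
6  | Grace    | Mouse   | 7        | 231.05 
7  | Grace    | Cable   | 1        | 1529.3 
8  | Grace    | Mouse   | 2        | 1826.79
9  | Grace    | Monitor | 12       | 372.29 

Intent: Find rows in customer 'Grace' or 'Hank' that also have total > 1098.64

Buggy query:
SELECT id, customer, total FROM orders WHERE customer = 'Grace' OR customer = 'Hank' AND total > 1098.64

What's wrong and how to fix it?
Bug: AND binds tighter than OR, so this parses as customer = 'Grace' OR (customer = 'Hank' AND total > 1098.64)

Fix: Add parentheses around the OR so the AND applies to both alternatives

Corrected query:
SELECT id, customer, total FROM orders WHERE (customer = 'Grace' OR customer = 'Hank') AND total > 1098.64

Result:
id | customer | total  
---+----------+--------
1  | Grace    | 1172.46
5  | Grace    | 1322.3 
7  | Grace    | 1529.3 
8  | Grace    | 1826.79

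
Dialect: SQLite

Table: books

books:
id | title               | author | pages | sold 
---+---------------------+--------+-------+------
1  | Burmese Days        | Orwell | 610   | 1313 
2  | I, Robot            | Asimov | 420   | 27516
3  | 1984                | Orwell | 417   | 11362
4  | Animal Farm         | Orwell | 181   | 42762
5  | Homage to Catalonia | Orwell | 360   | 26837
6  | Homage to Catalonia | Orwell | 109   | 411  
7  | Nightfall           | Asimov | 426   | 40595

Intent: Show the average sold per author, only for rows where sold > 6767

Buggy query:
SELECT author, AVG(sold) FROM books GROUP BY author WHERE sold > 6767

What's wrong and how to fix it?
Bug: Row-level WHERE must come before GROUP BY in the clause order

Fix: Place WHERE between FROM and GROUP BY

Corrected query:
SELECT author, AVG(sold) FROM books WHERE sold > 6767 GROUP BY author

Result:
author | AVG(sold)
-------+----------
Asimov | 34055.5  
Orwell | 26987    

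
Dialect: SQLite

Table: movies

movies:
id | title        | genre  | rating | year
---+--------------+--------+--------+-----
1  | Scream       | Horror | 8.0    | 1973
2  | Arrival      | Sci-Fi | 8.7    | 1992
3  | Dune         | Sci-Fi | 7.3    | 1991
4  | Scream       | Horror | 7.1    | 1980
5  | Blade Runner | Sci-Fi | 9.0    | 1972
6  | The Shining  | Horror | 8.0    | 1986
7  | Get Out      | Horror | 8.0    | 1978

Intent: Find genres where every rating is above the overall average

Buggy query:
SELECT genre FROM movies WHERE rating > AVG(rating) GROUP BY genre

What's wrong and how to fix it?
Bug: AVG() is an aggregate; it can't sit directly in WHERE

Fix: Use a subquery for AVG and a HAVING MIN(...) filter so the condition holds for every row in the group

Corrected query:
SELECT genre FROM movies GROUP BY genre HAVING MIN(rating) > (SELECT AVG(rating) FROM movies)

Result:
(no rows)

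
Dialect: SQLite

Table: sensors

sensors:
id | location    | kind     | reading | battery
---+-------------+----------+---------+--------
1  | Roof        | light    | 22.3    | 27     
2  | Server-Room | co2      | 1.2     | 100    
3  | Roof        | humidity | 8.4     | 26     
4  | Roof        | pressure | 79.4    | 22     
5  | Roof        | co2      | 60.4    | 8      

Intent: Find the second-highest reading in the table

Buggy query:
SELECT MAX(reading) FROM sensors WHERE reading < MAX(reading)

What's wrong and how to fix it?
Bug: MAX(reading) on the right of the comparison is an aggregate-in-WHERE error

Fix: Compute the overall MAX in a subquery, then take MAX of rows below it

Corrected query:
SELECT MAX(reading) FROM sensors WHERE reading < (SELECT MAX(reading) FROM sensors)

Result:
MAX(reading)
------------
60.4        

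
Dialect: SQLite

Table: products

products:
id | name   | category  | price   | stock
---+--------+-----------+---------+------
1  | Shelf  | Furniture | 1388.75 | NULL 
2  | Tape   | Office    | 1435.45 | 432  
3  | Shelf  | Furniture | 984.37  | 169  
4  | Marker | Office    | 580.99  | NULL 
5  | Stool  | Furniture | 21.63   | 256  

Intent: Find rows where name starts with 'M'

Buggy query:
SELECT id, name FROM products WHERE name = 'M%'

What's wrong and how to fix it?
Bug: Wildcards only work with LIKE; '=' treats '%' as a literal character

Fix: Use LIKE for wildcard pattern matching

Corrected query:
SELECT id, name FROM products WHERE name LIKE 'M%'

Result:
id | name  
---+-------
4  | Marker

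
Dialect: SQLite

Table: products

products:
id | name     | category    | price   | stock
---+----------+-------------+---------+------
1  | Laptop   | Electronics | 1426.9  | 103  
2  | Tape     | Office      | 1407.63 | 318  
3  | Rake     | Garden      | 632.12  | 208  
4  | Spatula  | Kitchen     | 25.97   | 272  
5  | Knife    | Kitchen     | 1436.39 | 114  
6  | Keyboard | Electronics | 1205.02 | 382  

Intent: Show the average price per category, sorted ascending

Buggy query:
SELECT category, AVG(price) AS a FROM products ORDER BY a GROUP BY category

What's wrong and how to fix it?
Bug: GROUP BY must precede ORDER BY

Fix: Move ORDER BY to the end, after GROUP BY

Corrected query:
SELECT category, AVG(price) AS a FROM products GROUP BY category ORDER BY a

Result:
category    | a      
------------+--------
Garden      | 632.12 
Kitchen     | 731.18 
Electronics | 1315.96
Office      | 1407.63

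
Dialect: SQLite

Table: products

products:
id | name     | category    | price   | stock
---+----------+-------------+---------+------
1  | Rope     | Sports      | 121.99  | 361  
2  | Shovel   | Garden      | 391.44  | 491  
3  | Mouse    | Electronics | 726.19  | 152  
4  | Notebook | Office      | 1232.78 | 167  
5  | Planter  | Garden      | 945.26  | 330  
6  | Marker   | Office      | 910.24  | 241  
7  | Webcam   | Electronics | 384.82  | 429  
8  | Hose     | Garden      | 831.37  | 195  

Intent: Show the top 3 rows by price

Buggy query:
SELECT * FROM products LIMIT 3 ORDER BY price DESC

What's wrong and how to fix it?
Bug: ORDER BY cannot follow LIMIT; LIMIT is the final clause

Fix: Sort with ORDER BY, then apply LIMIT

Corrected query:
SELECT * FROM products ORDER BY price DESC LIMIT 3

Result:
id | name     | category | price   | stock
---+----------+----------+---------+------
4  | Notebook | Office   | 1232.78 | 167  
5  | Planter  | Garden   | 945.26  | 330  
6  | Marker   | Office   | 910.24  | 241  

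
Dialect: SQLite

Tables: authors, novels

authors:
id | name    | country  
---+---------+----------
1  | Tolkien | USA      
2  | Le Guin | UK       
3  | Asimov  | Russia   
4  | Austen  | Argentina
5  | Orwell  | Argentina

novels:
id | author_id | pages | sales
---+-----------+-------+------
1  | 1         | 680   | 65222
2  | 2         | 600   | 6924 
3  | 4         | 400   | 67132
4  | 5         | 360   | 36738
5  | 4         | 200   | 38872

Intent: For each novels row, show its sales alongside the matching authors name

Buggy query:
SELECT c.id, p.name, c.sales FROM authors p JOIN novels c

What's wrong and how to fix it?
Bug: JOIN with no ON clause produces a cartesian product; every novels row pairs with every authors row

Fix: Specify the join condition linking the foreign key to the parent id

Corrected query:
SELECT c.id, p.name, c.sales FROM authors p JOIN novels c ON c.author_id = p.id

Result:
id | name    | sales
---+---------+------
1  | Tolkien | 65222
2  | Le Guin | 6924 
3  | Austen  | 67132
4  | Orwell  | 36738
5  | Austen  | 38872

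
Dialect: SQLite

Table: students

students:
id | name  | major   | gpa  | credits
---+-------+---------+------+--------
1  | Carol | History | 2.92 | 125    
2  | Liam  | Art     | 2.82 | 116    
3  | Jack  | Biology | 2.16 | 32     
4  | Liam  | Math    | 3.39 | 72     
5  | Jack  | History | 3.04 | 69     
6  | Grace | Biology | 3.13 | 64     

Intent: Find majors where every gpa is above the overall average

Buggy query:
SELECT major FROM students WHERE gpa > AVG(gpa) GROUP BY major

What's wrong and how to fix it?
Bug: WHERE evaluates per row before aggregation, so AVG() is unavailable

Fix: Compute the overall average in a scalar subquery and compare each group's MIN against it in HAVING

Corrected query:
SELECT major FROM students GROUP BY major HAVING MIN(gpa) > (SELECT AVG(gpa) FROM students)

Result:
major  
-------
History
Math   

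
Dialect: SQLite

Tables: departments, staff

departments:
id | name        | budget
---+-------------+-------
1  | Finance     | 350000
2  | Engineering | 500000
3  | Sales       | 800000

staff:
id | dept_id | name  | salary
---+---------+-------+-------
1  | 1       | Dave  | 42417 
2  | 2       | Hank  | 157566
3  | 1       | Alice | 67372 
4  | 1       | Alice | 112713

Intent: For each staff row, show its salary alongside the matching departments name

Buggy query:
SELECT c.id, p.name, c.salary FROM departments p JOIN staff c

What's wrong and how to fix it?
Bug: Missing join condition: each staff row is matched to all departments rows instead of just its own

Fix: Specify the join condition linking the foreign key to the parent id

Corrected query:
SELECT c.id, p.name, c.salary FROM departments p JOIN staff c ON c.dept_id = p.id

Result:
id | name        | salary
---+-------------+-------
1  | Finance     | 42417 
2  | Engineering | 157566
3  | Finance     | 67372 
4  | Finance     | 112713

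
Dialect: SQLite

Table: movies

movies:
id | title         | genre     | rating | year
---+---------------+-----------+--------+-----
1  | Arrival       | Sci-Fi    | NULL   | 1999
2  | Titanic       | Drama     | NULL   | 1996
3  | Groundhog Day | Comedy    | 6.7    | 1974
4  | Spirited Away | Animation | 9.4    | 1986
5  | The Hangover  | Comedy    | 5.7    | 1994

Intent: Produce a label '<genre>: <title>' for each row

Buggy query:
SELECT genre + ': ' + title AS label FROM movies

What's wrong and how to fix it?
Bug: SQLite uses || for string concatenation; + coerces text to numbers (yielding 0)

Fix: Use the || operator for string concatenation

Corrected query:
SELECT genre || ': ' || title AS label FROM movies

Result:
label                   
------------------------
Sci-Fi: Arrival         
Drama: Titanic          
Comedy: Groundhog Day   
Animation: Spirited Away
Comedy: The Hangover    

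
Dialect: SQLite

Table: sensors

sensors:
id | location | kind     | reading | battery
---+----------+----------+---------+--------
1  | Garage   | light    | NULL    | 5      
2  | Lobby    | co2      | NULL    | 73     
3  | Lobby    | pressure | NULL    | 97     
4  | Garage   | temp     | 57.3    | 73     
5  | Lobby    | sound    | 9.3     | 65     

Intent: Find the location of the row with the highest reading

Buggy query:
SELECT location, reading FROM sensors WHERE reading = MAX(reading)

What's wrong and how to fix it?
Bug: MAX(reading) is an aggregate and cannot be used directly in WHERE

Fix: Wrap MAX in a scalar subquery so WHERE compares against a single value

Corrected query:
SELECT location, reading FROM sensors WHERE reading = (SELECT MAX(reading) FROM sensors)

Result:
location | reading
---------+--------
Garage   | 57.3   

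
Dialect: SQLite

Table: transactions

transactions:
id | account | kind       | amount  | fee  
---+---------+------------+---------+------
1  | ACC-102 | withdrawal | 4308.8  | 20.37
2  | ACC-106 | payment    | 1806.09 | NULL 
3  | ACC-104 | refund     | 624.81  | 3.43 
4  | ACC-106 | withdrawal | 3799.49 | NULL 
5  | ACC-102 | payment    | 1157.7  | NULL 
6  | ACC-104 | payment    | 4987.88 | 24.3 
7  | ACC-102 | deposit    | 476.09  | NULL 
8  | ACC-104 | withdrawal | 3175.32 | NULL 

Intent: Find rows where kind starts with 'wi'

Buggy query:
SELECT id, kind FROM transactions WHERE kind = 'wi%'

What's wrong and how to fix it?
Bug: Wildcards only work with LIKE; '=' treats '%' as a literal character

Fix: Replace '=' with LIKE so 'wi%' is treated as a pattern

Corrected query:
SELECT id, kind FROM transactions WHERE kind LIKE 'wi%'

Result:
id | kind      
---+-----------
1  | withdrawal
4  | withdrawal
8  | withdrawal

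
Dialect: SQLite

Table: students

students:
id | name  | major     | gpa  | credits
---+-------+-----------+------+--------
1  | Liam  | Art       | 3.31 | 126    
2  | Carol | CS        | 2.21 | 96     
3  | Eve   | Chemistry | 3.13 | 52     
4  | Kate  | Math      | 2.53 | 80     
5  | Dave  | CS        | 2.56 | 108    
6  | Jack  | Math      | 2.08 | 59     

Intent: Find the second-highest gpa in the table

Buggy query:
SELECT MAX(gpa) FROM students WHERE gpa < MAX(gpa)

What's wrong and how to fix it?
Bug: The inner MAX is an aggregate inside WHERE, which is not allowed

Fix: Compute the overall MAX in a subquery, then take MAX of rows below it

Corrected query:
SELECT MAX(gpa) FROM students WHERE gpa < (SELECT MAX(gpa) FROM students)

Result:
MAX(gpa)
--------
3.13    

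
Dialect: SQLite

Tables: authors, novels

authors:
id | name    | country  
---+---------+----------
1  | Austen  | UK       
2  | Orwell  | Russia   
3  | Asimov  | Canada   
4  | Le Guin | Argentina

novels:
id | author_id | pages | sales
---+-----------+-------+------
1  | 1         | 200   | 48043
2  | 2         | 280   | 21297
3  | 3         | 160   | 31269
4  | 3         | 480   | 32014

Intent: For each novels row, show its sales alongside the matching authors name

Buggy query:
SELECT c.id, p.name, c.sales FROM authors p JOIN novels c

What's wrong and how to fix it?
Bug: JOIN with no ON clause produces a cartesian product; every novels row pairs with every authors row

Fix: Specify the join condition linking the foreign key to the parent id

Corrected query:
SELECT c.id, p.name, c.sales FROM authors p JOIN novels c ON c.author_id = p.id

Result:
id | name   | sales
---+--------+------
1  | Austen | 48043
2  | Orwell | 21297
3  | Asimov | 31269
4  | Asimov | 32014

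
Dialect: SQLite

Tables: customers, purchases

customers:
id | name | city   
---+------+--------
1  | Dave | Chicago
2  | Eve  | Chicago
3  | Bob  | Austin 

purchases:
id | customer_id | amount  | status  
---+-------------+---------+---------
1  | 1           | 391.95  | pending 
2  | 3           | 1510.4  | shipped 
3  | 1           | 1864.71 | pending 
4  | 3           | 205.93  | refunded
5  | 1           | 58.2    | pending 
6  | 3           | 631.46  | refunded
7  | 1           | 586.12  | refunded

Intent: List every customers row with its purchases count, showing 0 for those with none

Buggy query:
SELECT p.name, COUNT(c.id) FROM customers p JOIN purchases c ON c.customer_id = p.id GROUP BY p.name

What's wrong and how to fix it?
Bug: An inner join excludes parents with zero children

Fix: Use LEFT JOIN so parents without children still appear (COUNT(c.id) gives 0)

Corrected query:
SELECT p.name, COUNT(c.id) FROM customers p LEFT JOIN purchases c ON c.customer_id = p.id GROUP BY p.name

Result:
name | COUNT(c.id)
-----+------------
Bob  | 3          
Dave | 4          
Eve  | 0          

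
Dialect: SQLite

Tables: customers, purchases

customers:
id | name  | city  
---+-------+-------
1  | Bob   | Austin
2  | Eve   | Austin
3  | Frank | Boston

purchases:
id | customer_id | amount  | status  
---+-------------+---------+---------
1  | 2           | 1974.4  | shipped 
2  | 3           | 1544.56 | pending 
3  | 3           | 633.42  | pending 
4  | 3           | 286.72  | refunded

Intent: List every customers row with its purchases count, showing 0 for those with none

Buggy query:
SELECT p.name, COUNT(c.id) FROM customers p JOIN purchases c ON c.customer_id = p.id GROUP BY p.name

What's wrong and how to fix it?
Bug: INNER JOIN drops customers rows that have no matching purchases rows

Fix: Switch to LEFT JOIN to retain unmatched parent rows

Corrected query:
SELECT p.name, COUNT(c.id) FROM customers p LEFT JOIN purchases c ON c.customer_id = p.id GROUP BY p.name

Result:
name  | COUNT(c.id)
------+------------
Bob   | 0          
Eve   | 1          
Frank | 3          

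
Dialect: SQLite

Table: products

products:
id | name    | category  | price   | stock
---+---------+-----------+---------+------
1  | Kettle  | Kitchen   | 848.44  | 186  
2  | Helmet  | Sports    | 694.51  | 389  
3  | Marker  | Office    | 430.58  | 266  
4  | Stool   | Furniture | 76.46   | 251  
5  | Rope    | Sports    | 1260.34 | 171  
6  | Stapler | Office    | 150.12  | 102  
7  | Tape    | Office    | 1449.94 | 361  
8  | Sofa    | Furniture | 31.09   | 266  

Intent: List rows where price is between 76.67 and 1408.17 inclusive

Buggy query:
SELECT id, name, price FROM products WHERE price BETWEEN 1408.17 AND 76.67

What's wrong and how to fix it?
Bug: The bounds are reversed; BETWEEN a AND b requires a <= b to match anything

Fix: Write BETWEEN 76.67 AND 1408.17

Corrected query:
SELECT id, name, price FROM products WHERE price BETWEEN 76.67 AND 1408.17

Result:
id | name    | price  
---+---------+--------
1  | Kettle  | 848.44 
2  | Helmet  | 694.51 
3  | Marker  | 430.58 
5  | Rope    | 1260.34
6  | Stapler | 150.12 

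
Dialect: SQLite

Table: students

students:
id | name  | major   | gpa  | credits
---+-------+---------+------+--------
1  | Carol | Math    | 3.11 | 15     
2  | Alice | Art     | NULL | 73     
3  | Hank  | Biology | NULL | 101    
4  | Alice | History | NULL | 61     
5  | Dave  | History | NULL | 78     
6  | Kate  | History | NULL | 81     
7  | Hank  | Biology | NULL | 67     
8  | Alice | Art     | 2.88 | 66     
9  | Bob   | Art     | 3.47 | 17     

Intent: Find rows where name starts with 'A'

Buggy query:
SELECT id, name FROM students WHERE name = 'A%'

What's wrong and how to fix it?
Bug: '=' compares the literal string including the % character; pattern matching needs LIKE

Fix: Replace '=' with LIKE so 'A%' is treated as a pattern

Corrected query:
SELECT id, name FROM students WHERE name LIKE 'A%'

Result:
id | name 
---+------
2  | Alice
4  | Alice
8  | Alice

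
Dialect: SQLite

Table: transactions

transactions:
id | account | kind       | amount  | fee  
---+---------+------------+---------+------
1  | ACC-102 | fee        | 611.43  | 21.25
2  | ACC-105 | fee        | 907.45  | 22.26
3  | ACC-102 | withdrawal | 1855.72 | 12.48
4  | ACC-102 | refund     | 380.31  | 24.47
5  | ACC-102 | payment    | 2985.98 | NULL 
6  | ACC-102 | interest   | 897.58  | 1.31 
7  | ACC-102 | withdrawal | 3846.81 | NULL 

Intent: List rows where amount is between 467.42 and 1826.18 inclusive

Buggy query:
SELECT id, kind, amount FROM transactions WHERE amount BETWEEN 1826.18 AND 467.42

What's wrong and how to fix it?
Bug: BETWEEN expects the lower bound first; with 1826.18 AND 467.42 the range is empty

Fix: Swap the bounds so the smaller value comes first

Corrected query:
SELECT id, kind, amount FROM transactions WHERE amount BETWEEN 467.42 AND 1826.18

Result:
id | kind     | amount
---+----------+-------
1  | fee      | 611.43
2  | fee      | 907.45
6  | interest | 897.58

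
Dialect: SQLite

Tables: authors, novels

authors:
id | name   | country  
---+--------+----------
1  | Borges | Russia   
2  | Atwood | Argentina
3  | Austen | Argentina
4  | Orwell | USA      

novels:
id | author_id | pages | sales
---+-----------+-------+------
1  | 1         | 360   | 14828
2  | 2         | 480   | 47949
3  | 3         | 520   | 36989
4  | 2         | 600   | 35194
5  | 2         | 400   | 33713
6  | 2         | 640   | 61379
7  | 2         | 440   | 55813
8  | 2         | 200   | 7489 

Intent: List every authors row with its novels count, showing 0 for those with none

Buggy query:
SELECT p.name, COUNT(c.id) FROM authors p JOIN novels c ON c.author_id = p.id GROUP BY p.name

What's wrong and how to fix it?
Bug: INNER JOIN drops authors rows that have no matching novels rows

Fix: Switch to LEFT JOIN to retain unmatched parent rows

Corrected query:
SELECT p.name, COUNT(c.id) FROM authors p LEFT JOIN novels c ON c.author_id = p.id GROUP BY p.name

Result:
name   | COUNT(c.id)
-------+------------
Atwood | 6          
Austen | 1          
Borges | 1          
Orwell | 0          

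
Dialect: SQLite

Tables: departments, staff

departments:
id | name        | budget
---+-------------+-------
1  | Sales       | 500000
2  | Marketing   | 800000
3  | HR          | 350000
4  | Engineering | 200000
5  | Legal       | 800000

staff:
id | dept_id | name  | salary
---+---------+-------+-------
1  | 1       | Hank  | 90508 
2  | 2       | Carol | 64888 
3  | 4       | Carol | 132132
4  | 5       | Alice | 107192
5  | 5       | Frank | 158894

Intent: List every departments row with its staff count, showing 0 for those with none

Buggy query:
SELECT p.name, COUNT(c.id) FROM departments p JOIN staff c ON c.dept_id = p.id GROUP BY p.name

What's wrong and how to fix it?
Bug: An inner join excludes parents with zero children

Fix: Use LEFT JOIN so parents without children still appear (COUNT(c.id) gives 0)

Corrected query:
SELECT p.name, COUNT(c.id) FROM departments p LEFT JOIN staff c ON c.dept_id = p.id GROUP BY p.name

Result:
name        | COUNT(c.id)
------------+------------
Engineering | 1          
HR          | 0          
Legal       | 2          
Marketing   | 1          
Sales       | 1          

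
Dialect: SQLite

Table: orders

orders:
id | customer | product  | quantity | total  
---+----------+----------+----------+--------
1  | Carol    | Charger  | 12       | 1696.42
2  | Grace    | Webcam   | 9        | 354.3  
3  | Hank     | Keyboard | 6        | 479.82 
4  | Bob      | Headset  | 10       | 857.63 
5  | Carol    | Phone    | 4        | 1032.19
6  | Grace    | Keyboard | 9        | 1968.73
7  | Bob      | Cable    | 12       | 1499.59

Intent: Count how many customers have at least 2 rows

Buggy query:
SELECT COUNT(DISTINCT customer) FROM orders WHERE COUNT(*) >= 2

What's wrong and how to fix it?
Bug: WHERE filters individual rows, not groups, so a group-level COUNT is invalid there

Fix: Use a subquery that GROUPs and filters with HAVING, then count its rows

Corrected query:
SELECT COUNT(*) FROM (SELECT customer FROM orders GROUP BY customer HAVING COUNT(*) >= 2)

Result:
COUNT(*)
--------
3       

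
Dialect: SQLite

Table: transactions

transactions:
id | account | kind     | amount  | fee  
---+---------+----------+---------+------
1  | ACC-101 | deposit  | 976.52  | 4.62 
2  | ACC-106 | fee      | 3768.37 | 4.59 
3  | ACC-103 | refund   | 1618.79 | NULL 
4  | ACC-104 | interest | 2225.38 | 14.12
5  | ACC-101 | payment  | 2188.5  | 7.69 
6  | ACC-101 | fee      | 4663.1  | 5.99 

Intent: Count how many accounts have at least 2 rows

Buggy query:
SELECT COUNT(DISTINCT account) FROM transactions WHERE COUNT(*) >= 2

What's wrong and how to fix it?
Bug: COUNT(*) cannot appear in WHERE; the per-group count doesn't exist yet

Fix: Group first with HAVING COUNT(*) >= 2, then COUNT the resulting groups

Corrected query:
SELECT COUNT(*) FROM (SELECT account FROM transactions GROUP BY account HAVING COUNT(*) >= 2)

Result:
COUNT(*)
--------
1       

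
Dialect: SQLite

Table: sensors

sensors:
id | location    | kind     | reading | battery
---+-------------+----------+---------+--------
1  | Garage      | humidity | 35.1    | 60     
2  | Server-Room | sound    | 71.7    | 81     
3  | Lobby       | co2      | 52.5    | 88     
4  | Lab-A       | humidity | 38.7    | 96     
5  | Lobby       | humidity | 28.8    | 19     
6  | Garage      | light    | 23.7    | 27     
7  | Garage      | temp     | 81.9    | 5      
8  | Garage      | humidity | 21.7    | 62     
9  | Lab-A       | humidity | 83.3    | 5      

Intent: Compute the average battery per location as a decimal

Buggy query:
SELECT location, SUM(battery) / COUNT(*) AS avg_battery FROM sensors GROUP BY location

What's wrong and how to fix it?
Bug: SUM(battery) and COUNT(*) are both integers; the division truncates the fractional part

Fix: Cast one side to REAL so the division keeps the fractional part

Corrected query:
SELECT location, SUM(battery) * 1.0 / COUNT(*) AS avg_battery FROM sensors GROUP BY location

Result:
location    | avg_battery
------------+------------
Garage      | 38.5       
Lab-A       | 50.5       
Lobby       | 53.5       
Server-Room | 81         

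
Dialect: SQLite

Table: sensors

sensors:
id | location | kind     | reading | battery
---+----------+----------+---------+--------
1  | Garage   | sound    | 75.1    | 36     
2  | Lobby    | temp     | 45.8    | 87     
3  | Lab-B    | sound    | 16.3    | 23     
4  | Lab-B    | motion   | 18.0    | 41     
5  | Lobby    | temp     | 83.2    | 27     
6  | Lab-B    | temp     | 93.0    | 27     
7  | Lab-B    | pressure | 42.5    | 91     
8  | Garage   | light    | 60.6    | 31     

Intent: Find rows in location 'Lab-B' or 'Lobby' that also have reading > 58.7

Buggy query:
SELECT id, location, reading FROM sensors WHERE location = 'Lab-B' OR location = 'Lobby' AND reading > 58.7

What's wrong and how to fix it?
Bug: Without parentheses, AND is evaluated before OR, so the reading filter only applies to the 'Lobby' branch

Fix: Group the OR with parentheses (or use IN), then AND the threshold

Corrected query:
SELECT id, location, reading FROM sensors WHERE (location = 'Lab-B' OR location = 'Lobby') AND reading > 58.7

Result:
id | location | reading
---+----------+--------
5  | Lobby    | 83.2   
6  | Lab-B    | 93     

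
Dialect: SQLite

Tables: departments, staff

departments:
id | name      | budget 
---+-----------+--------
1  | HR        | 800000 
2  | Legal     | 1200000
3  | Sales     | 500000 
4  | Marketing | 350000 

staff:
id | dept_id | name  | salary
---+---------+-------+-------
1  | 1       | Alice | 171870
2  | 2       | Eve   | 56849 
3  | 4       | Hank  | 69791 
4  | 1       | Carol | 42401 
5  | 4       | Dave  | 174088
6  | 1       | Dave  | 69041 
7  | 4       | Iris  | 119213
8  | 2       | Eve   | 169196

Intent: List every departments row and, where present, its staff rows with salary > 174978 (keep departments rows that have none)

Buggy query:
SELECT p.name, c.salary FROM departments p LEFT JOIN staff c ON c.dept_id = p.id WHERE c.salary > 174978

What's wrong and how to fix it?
Bug: A WHERE condition on the right-hand table after LEFT JOIN drops unmatched parents

Fix: Move the right-table condition into the ON clause so unmatched parents are kept

Corrected query:
SELECT p.name, c.salary FROM departments p LEFT JOIN staff c ON c.dept_id = p.id AND c.salary > 174978

Result:
name      | salary
----------+-------
HR        | NULL  
Legal     | NULL  
Sales     | NULL  
Marketing | NULL  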